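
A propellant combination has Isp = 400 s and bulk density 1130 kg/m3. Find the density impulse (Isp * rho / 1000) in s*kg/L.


rho*Isp = 400 * 1130 / 1000 = 452 s*kg/L

452 s*kg/L


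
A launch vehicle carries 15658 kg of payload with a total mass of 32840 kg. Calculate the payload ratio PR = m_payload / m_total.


PR = 15658 / 32840 = 0.4768

0.4768


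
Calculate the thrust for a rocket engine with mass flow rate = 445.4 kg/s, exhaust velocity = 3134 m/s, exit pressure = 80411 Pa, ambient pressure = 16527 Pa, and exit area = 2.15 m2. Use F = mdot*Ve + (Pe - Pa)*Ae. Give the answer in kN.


F = 445.4 * 3134 + (80411 - 16527) * 2.15 = 1.5332e+06 N = 1533.2 kN

1533.2 kN


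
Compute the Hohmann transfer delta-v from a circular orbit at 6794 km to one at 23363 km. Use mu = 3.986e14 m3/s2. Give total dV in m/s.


V1 = sqrt(mu/r1) = 7659.6 m/s
dV1 = V1*(sqrt(2*r2/(r1+r2)) - 1) = 1874.75 m/s
V2 = sqrt(mu/r2) = 4130.52 m/s
dV2 = V2*(1 - sqrt(2*r1/(r1+r2))) = 1357.91 m/s
Total dV = 3233 m/s

3233 m/s


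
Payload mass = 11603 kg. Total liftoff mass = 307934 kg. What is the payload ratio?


PR = 11603 / 307934 = 0.0377

0.0377


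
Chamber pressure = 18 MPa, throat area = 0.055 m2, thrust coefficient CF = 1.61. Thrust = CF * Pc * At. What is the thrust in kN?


F = 1.61 * 18e6 * 0.055 = 1.5939e+06 N = 1593.9 kN

1593.9 kN


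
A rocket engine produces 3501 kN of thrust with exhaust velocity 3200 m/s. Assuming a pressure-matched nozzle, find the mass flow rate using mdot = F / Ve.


mdot = F / Ve = 3501000 / 3200 = 1094.1 kg/s

1094.1 kg/s


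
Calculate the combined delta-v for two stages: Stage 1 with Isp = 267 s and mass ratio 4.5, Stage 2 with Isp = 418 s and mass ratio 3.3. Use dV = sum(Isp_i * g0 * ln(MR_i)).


dV1 = 267 * 9.81 * ln(4.5) = 3939.6 m/s
dV2 = 418 * 9.81 * ln(3.3) = 4895.8 m/s
Total dV = 3939.6 + 4895.8 = 8835.4 m/s ~ 8835 m/s

8835 m/s


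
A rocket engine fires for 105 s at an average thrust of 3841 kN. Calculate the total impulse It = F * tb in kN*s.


It = 3841 * 105 = 403305 kN*s

403305 kN*s


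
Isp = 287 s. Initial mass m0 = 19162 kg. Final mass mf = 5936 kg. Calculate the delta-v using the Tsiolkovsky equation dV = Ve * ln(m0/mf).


Ve = 287 * 9.81 = 2815.47 m/s
dV = 2815.47 * ln(19162/5936) = 3299 m/s

3299 m/s


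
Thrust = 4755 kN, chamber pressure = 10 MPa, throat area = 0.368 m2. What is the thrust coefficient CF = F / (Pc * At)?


CF = 4755000 / (10e6 * 0.368) = 1.29

1.29


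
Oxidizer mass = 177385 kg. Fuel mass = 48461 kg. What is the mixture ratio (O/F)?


MR = 177385 / 48461 = 3.66

3.66


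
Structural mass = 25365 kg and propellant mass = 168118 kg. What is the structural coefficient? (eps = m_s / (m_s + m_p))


eps = 25365 / (25365 + 168118) = 0.1311

0.1311


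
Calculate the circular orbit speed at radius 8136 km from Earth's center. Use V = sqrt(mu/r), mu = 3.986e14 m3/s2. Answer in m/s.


V = sqrt(3.986e14 / 8136000) = 6999 m/s

6999 m/s


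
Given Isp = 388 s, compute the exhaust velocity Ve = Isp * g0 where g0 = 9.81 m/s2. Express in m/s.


Ve = Isp * g0 = 388 * 9.81 = 3806.3 m/s

3806.3 m/s


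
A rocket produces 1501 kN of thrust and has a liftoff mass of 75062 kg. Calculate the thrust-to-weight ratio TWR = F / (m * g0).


TWR = 1501000 / (75062 * 9.81) = 2.04

2.04


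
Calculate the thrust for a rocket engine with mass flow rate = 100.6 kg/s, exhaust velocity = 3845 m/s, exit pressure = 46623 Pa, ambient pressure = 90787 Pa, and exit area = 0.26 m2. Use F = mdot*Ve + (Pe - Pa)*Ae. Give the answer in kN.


F = 100.6 * 3845 + (46623 - 90787) * 0.26 = 375324.0 N = 375.3 kN

375.3 kN


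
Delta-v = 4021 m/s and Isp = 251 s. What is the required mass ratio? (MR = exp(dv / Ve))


Ve = 251 * 9.81 = 2462.31 m/s
MR = exp(4021 / 2462.31) = 5.119

5.119


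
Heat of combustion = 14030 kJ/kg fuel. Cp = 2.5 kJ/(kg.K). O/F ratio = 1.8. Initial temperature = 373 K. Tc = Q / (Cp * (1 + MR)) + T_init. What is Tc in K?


Tc = 14030 / (2.5 * (1 + 1.8)) + 373 = 2377 K

2377 K


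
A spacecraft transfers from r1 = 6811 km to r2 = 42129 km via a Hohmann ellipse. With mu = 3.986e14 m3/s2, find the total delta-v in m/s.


V1 = sqrt(mu/r1) = 7650.03 m/s
dV1 = V1*(sqrt(2*r2/(r1+r2)) - 1) = 2387.73 m/s
V2 = sqrt(mu/r2) = 3075.94 m/s
dV2 = V2*(1 - sqrt(2*r1/(r1+r2))) = 1453.14 m/s
Total dV = 3841 m/s

3841 m/s


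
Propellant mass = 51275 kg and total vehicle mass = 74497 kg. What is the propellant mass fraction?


PMF = 51275 / 74497 = 0.688

0.688


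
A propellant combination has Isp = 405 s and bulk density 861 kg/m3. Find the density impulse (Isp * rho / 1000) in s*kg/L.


rho*Isp = 405 * 861 / 1000 = 349 s*kg/L

349 s*kg/L


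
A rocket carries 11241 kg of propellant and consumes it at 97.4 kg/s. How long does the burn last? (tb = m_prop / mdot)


tb = 11241 / 97.4 = 115.4 s

115.4 s


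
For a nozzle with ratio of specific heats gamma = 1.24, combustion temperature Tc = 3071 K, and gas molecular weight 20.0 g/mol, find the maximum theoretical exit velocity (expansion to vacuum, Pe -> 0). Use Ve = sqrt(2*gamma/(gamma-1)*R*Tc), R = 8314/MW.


R = 8314 / 20.0 = 415.7 J/(kg.K)
Ve = sqrt(2 * 1.24 / (1.24 - 1) * 415.7 * 3071) = 3632 m/s

3632 m/s


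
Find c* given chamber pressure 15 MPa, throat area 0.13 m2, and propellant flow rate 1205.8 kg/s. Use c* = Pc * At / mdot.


c* = 15e6 * 0.13 / 1205.8 = 1617 m/s

1617 m/s


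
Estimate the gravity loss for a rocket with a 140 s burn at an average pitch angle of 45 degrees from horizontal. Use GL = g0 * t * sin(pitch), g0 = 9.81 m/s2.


GL = 9.81 * 140 * sin(45 deg) = 971 m/s

971 m/s


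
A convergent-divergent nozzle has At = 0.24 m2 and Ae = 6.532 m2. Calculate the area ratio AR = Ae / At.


AR = 6.532 / 0.24 = 27.2

27.2


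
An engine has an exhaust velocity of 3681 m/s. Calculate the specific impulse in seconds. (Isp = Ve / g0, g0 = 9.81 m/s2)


Isp = Ve / g0 = 3681 / 9.81 = 375.2 s

375.2 s


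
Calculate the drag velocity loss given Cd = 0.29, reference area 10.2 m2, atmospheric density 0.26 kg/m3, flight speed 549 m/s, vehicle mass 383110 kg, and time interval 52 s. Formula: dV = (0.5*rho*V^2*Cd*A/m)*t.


D = 0.5 * 0.26 * 549^2 * 0.29 * 10.2 = 115900.74 N
a = 115900.74 / 383110 = 0.3025 m/s2
dV = 0.3025 * 52 = 15.7 m/s

15.7 m/s


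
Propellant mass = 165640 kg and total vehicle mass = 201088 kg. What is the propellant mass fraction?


PMF = 165640 / 201088 = 0.824

0.824


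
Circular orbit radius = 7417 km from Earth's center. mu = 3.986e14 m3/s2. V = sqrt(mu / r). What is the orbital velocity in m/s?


V = sqrt(3.986e14 / 7417000) = 7331 m/s

7331 m/s


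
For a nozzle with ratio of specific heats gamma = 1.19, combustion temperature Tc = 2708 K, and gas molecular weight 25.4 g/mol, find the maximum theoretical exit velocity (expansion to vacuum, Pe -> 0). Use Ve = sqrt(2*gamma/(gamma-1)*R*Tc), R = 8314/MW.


R = 8314 / 25.4 = 327.32 J/(kg.K)
Ve = sqrt(2 * 1.19 / (1.19 - 1) * 327.32 * 2708) = 3332 m/s

3332 m/s


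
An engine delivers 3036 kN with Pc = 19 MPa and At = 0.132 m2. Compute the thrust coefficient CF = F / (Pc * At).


CF = 3036000 / (19e6 * 0.132) = 1.21

1.21


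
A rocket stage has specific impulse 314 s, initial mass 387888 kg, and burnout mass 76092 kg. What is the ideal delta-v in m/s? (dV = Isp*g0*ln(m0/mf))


Ve = 314 * 9.81 = 3080.34 m/s
dV = 3080.34 * ln(387888/76092) = 5017 m/s

5017 m/s


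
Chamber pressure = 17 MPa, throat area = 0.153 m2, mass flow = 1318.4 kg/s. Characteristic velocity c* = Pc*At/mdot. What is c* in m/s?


c* = 17e6 * 0.153 / 1318.4 = 1973 m/s

1973 m/s


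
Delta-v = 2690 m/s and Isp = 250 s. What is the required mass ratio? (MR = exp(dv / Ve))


Ve = 250 * 9.81 = 2452.5 m/s
MR = exp(2690 / 2452.5) = 2.995

2.995


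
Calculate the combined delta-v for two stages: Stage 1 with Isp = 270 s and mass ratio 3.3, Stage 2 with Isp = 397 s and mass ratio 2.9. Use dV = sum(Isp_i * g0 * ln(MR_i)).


dV1 = 270 * 9.81 * ln(3.3) = 3162.3 m/s
dV2 = 397 * 9.81 * ln(2.9) = 4146.6 m/s
Total dV = 3162.3 + 4146.6 = 7308.9 m/s ~ 7309 m/s

7309 m/s


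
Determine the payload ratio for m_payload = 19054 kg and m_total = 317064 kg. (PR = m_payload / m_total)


PR = 19054 / 317064 = 0.0601

0.0601


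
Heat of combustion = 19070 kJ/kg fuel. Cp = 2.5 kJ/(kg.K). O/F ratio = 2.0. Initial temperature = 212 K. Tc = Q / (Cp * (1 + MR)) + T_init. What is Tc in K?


Tc = 19070 / (2.5 * (1 + 2.0)) + 212 = 2755 K

2755 K


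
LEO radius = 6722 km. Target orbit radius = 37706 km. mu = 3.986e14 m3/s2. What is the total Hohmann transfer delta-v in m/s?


V1 = sqrt(mu/r1) = 7700.51 m/s
dV1 = V1*(sqrt(2*r2/(r1+r2)) - 1) = 2332.04 m/s
V2 = sqrt(mu/r2) = 3251.35 m/s
dV2 = V2*(1 - sqrt(2*r1/(r1+r2))) = 1462.81 m/s
Total dV = 3795 m/s

3795 m/s


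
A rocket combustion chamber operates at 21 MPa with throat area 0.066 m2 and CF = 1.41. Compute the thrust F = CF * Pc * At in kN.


F = 1.41 * 21e6 * 0.066 = 1.9543e+06 N = 1954.3 kN

1954.3 kN


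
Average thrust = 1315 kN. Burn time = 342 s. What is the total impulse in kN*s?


It = 1315 * 342 = 449730 kN*s

449730 kN*s


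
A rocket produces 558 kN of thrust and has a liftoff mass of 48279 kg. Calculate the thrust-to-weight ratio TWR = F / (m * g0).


TWR = 558000 / (48279 * 9.81) = 1.18

1.18


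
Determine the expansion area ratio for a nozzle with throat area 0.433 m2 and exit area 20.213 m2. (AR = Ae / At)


AR = 20.213 / 0.433 = 46.7

46.7


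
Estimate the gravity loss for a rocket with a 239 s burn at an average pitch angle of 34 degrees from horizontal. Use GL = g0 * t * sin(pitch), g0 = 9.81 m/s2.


GL = 9.81 * 239 * sin(34 deg) = 1311 m/s

1311 m/s


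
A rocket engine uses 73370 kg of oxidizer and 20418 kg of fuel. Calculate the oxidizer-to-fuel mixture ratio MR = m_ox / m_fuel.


MR = 73370 / 20418 = 3.59

3.59


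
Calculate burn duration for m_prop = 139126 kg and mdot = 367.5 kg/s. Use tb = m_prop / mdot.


tb = 139126 / 367.5 = 378.6 s

378.6 s


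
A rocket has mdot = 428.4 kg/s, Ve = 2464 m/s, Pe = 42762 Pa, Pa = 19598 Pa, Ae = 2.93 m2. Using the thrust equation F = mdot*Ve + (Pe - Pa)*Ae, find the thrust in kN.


F = 428.4 * 2464 + (42762 - 19598) * 2.93 = 1.1234e+06 N = 1123.4 kN

1123.4 kN


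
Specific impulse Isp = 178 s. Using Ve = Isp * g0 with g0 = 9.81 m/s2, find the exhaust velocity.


Ve = Isp * g0 = 178 * 9.81 = 1746.2 m/s

1746.2 m/s


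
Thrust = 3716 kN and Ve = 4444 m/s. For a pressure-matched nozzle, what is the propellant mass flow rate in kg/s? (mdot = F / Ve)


mdot = F / Ve = 3716000 / 4444 = 836.2 kg/s

836.2 kg/s


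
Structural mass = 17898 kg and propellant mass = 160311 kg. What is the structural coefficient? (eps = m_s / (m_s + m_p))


eps = 17898 / (17898 + 160311) = 0.1004

0.1004


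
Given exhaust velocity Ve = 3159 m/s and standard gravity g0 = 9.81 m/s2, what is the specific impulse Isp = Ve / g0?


Isp = Ve / g0 = 3159 / 9.81 = 322.0 s

322.0 s


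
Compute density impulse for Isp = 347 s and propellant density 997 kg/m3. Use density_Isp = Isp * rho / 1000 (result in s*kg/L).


rho*Isp = 347 * 997 / 1000 = 346 s*kg/L

346 s*kg/L


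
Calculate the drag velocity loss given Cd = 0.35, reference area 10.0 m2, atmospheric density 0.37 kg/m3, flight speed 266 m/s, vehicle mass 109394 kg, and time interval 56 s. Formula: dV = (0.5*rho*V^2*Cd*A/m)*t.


D = 0.5 * 0.37 * 266^2 * 0.35 * 10.0 = 45814.51 N
a = 45814.51 / 109394 = 0.4188 m/s2
dV = 0.4188 * 56 = 23.5 m/s

23.5 m/s


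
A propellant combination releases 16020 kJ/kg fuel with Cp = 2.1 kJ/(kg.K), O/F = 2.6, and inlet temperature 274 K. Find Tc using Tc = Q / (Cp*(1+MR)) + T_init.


Tc = 16020 / (2.1 * (1 + 2.6)) + 274 = 2393 K

2393 K


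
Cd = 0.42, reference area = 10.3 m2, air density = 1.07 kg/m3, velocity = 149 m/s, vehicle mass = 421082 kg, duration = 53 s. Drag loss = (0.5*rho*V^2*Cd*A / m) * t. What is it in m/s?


D = 0.5 * 1.07 * 149^2 * 0.42 * 10.3 = 51382.22 N
a = 51382.22 / 421082 = 0.122 m/s2
dV = 0.122 * 53 = 6.5 m/s

6.5 m/s


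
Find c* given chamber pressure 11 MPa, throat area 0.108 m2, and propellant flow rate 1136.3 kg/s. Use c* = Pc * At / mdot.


c* = 11e6 * 0.108 / 1136.3 = 1045 m/s

1045 m/s


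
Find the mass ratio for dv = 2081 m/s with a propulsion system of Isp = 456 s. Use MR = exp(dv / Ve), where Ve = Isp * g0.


Ve = 456 * 9.81 = 4473.36 m/s
MR = exp(2081 / 4473.36) = 1.592

1.592


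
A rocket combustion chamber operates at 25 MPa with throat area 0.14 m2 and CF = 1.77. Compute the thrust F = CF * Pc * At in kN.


F = 1.77 * 25e6 * 0.14 = 6.1950e+06 N = 6195.0 kN

6195.0 kN


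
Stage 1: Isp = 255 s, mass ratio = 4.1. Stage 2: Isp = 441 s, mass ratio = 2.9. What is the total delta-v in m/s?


dV1 = 255 * 9.81 * ln(4.1) = 3529.7 m/s
dV2 = 441 * 9.81 * ln(2.9) = 4606.2 m/s
Total dV = 3529.7 + 4606.2 = 8135.9 m/s ~ 8136 m/s

8136 m/s


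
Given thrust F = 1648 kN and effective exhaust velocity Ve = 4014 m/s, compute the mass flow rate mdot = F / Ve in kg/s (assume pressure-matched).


mdot = F / Ve = 1648000 / 4014 = 410.6 kg/s

410.6 kg/s


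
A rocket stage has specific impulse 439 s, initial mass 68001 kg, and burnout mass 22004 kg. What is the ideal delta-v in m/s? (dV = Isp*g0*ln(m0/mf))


Ve = 439 * 9.81 = 4306.59 m/s
dV = 4306.59 * ln(68001/22004) = 4859 m/s

4859 m/s


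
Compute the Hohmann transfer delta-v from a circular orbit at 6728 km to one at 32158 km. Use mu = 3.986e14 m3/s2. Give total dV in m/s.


V1 = sqrt(mu/r1) = 7697.07 m/s
dV1 = V1*(sqrt(2*r2/(r1+r2)) - 1) = 2201.86 m/s
V2 = sqrt(mu/r2) = 3520.66 m/s
dV2 = V2*(1 - sqrt(2*r1/(r1+r2))) = 1449.63 m/s
Total dV = 3651 m/s

3651 m/s


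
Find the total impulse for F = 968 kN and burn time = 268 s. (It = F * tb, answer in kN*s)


It = 968 * 268 = 259424 kN*s

259424 kN*s


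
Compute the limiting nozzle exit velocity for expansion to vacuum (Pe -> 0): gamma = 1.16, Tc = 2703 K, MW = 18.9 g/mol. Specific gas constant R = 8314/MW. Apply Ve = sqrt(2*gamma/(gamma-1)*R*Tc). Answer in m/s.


R = 8314 / 18.9 = 439.89 J/(kg.K)
Ve = sqrt(2 * 1.16 / (1.16 - 1) * 439.89 * 2703) = 4152 m/s

4152 m/s


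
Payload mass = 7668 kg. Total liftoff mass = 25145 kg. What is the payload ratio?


PR = 7668 / 25145 = 0.305

0.305


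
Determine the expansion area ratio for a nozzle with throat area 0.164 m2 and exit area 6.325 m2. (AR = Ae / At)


AR = 6.325 / 0.164 = 38.6

38.6


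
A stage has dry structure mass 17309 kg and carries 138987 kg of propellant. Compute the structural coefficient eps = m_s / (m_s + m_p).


eps = 17309 / (17309 + 138987) = 0.1107

0.1107


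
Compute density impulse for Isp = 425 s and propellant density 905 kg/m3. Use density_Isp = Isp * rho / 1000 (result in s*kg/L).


rho*Isp = 425 * 905 / 1000 = 385 s*kg/L

385 s*kg/L


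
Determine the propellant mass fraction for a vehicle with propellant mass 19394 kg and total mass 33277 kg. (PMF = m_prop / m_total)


PMF = 19394 / 33277 = 0.583

0.583


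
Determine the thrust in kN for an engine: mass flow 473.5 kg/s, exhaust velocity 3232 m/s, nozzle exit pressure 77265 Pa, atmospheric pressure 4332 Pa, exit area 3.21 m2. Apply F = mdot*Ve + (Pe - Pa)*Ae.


F = 473.5 * 3232 + (77265 - 4332) * 3.21 = 1.7645e+06 N = 1764.5 kN

1764.5 kN


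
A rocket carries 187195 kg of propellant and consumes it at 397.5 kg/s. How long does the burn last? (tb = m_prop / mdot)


tb = 187195 / 397.5 = 470.9 s

470.9 s


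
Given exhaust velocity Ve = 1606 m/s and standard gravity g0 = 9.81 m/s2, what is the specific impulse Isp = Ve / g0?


Isp = Ve / g0 = 1606 / 9.81 = 163.7 s

163.7 s


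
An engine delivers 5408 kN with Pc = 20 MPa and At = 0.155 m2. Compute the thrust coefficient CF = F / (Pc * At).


CF = 5408000 / (20e6 * 0.155) = 1.74

1.74


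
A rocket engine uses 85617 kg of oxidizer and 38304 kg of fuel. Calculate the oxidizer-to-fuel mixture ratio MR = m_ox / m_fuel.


MR = 85617 / 38304 = 2.24

2.24


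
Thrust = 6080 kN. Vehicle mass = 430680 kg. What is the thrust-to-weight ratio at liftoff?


TWR = 6080000 / (430680 * 9.81) = 1.44

1.44


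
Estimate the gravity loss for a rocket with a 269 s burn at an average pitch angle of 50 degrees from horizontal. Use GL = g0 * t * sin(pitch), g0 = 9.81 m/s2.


GL = 9.81 * 269 * sin(50 deg) = 2022 m/s

2022 m/s


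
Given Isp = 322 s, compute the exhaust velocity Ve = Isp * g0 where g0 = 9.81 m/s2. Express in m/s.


Ve = Isp * g0 = 322 * 9.81 = 3158.8 m/s

3158.8 m/s


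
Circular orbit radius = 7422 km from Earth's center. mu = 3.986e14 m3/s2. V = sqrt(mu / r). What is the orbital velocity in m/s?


V = sqrt(3.986e14 / 7422000) = 7328 m/s

7328 m/s


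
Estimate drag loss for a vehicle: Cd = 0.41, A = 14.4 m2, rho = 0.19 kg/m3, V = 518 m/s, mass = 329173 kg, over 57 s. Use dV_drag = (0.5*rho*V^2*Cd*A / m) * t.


D = 0.5 * 0.19 * 518^2 * 0.41 * 14.4 = 150497.57 N
a = 150497.57 / 329173 = 0.4572 m/s2
dV = 0.4572 * 57 = 26.1 m/s

26.1 m/s


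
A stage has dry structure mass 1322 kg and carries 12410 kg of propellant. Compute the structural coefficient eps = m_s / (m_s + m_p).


eps = 1322 / (1322 + 12410) = 0.0963

0.0963


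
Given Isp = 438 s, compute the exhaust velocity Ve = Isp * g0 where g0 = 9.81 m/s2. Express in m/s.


Ve = Isp * g0 = 438 * 9.81 = 4296.8 m/s

4296.8 m/s


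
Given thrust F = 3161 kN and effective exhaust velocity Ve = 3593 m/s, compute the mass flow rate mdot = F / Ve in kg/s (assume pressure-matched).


mdot = F / Ve = 3161000 / 3593 = 879.8 kg/s

879.8 kg/s


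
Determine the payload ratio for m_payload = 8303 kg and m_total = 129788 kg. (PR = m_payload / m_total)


PR = 8303 / 129788 = 0.064

0.064


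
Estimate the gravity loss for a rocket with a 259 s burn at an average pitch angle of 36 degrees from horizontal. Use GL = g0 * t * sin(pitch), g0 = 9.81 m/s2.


GL = 9.81 * 259 * sin(36 deg) = 1493 m/s

1493 m/s


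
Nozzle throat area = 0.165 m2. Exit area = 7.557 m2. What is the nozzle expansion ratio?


AR = 7.557 / 0.165 = 45.8

45.8


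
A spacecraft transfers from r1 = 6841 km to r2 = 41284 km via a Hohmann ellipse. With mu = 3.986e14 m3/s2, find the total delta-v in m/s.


V1 = sqrt(mu/r1) = 7633.24 m/s
dV1 = V1*(sqrt(2*r2/(r1+r2)) - 1) = 2365.13 m/s
V2 = sqrt(mu/r2) = 3107.26 m/s
dV2 = V2*(1 - sqrt(2*r1/(r1+r2))) = 1450.47 m/s
Total dV = 3816 m/s

3816 m/s


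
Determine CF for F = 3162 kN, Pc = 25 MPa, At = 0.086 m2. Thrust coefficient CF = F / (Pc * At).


CF = 3162000 / (25e6 * 0.086) = 1.47

1.47


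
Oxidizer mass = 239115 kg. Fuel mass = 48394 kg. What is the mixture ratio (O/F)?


MR = 239115 / 48394 = 4.94

4.94


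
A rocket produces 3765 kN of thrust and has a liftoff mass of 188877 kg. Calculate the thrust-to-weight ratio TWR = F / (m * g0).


TWR = 3765000 / (188877 * 9.81) = 2.03

2.03


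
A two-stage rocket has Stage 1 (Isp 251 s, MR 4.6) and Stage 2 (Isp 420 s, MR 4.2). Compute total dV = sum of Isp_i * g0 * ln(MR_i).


dV1 = 251 * 9.81 * ln(4.6) = 3757.6 m/s
dV2 = 420 * 9.81 * ln(4.2) = 5912.8 m/s
Total dV = 3757.6 + 5912.8 = 9670.4 m/s ~ 9670 m/s

9670 m/s


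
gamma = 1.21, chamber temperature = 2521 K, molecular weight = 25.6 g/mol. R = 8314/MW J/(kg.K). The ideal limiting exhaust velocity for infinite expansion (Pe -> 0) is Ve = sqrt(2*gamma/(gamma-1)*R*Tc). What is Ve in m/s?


R = 8314 / 25.6 = 324.77 J/(kg.K)
Ve = sqrt(2 * 1.21 / (1.21 - 1) * 324.77 * 2521) = 3072 m/s

3072 m/s


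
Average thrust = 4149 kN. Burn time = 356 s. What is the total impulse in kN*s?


It = 4149 * 356 = 1477044 kN*s

1477044 kN*s


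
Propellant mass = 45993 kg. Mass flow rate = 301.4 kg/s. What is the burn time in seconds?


tb = 45993 / 301.4 = 152.6 s

152.6 s


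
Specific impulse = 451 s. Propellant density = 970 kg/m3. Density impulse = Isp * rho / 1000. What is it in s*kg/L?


rho*Isp = 451 * 970 / 1000 = 437 s*kg/L

437 s*kg/L


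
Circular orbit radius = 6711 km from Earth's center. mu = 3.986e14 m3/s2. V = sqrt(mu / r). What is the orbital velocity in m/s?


V = sqrt(3.986e14 / 6711000) = 7707 m/s

7707 m/s


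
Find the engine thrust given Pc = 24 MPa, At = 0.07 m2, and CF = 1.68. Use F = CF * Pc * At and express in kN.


F = 1.68 * 24e6 * 0.07 = 2.8224e+06 N = 2822.4 kN

2822.4 kN


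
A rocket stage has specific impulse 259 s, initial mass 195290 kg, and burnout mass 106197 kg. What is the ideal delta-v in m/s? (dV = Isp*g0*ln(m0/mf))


Ve = 259 * 9.81 = 2540.79 m/s
dV = 2540.79 * ln(195290/106197) = 1548 m/s

1548 m/s


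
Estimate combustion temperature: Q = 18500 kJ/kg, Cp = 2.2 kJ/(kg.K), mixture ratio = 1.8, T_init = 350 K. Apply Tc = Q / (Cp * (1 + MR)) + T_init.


Tc = 18500 / (2.2 * (1 + 1.8)) + 350 = 3353 K

3353 K


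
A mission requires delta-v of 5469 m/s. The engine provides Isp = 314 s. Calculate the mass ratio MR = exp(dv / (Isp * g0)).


Ve = 314 * 9.81 = 3080.34 m/s
MR = exp(5469 / 3080.34) = 5.903

5.903


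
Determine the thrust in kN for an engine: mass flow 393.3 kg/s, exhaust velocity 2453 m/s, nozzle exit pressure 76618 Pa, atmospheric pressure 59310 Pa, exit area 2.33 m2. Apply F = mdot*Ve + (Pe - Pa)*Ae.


F = 393.3 * 2453 + (76618 - 59310) * 2.33 = 1.0051e+06 N = 1005.1 kN

1005.1 kN


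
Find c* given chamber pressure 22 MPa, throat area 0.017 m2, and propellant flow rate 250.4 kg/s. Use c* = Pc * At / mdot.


c* = 22e6 * 0.017 / 250.4 = 1494 m/s

1494 m/s


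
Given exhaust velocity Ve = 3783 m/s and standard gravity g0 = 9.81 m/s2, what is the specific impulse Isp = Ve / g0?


Isp = Ve / g0 = 3783 / 9.81 = 385.6 s

385.6 s


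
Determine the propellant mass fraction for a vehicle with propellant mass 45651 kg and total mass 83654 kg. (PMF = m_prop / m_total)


PMF = 45651 / 83654 = 0.546

0.546


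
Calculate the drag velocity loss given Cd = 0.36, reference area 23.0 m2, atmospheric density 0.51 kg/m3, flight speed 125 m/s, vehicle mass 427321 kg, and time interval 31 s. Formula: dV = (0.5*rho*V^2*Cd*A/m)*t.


D = 0.5 * 0.51 * 125^2 * 0.36 * 23.0 = 32990.62 N
a = 32990.62 / 427321 = 0.0772 m/s2
dV = 0.0772 * 31 = 2.4 m/s

2.4 m/s


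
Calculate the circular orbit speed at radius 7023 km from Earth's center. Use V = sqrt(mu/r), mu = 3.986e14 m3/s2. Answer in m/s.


V = sqrt(3.986e14 / 7023000) = 7534 m/s

7534 m/s


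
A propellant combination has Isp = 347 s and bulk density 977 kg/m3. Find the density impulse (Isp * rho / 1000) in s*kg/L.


rho*Isp = 347 * 977 / 1000 = 339 s*kg/L

339 s*kg/L


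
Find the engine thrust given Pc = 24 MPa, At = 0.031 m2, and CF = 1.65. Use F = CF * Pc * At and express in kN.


F = 1.65 * 24e6 * 0.031 = 1.2276e+06 N = 1227.6 kN

1227.6 kN


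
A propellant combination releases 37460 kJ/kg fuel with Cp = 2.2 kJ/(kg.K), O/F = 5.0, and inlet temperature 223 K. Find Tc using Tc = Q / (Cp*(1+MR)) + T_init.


Tc = 37460 / (2.2 * (1 + 5.0)) + 223 = 3061 K

3061 K


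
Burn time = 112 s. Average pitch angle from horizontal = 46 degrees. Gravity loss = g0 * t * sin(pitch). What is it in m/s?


GL = 9.81 * 112 * sin(46 deg) = 790 m/s

790 m/s


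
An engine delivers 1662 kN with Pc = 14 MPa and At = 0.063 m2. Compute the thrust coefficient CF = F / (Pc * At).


CF = 1662000 / (14e6 * 0.063) = 1.88

1.88


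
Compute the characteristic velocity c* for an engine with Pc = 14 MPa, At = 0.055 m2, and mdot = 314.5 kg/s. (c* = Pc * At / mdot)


c* = 14e6 * 0.055 / 314.5 = 2448 m/s

2448 m/s


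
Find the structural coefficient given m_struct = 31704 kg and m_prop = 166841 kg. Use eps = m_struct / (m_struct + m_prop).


eps = 31704 / (31704 + 166841) = 0.1597

0.1597


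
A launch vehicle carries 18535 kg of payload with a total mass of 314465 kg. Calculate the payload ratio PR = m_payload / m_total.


PR = 18535 / 314465 = 0.0589

0.0589


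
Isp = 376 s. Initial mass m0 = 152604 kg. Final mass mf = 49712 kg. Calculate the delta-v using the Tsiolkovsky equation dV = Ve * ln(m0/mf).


Ve = 376 * 9.81 = 3688.56 m/s
dV = 3688.56 * ln(152604/49712) = 4137 m/s

4137 m/s


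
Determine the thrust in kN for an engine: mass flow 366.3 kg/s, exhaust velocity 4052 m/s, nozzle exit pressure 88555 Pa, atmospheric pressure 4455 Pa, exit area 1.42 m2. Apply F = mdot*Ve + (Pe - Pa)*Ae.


F = 366.3 * 4052 + (88555 - 4455) * 1.42 = 1.6037e+06 N = 1603.7 kN

1603.7 kN


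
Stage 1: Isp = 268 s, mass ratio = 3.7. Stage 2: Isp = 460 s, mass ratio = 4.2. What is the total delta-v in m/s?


dV1 = 268 * 9.81 * ln(3.7) = 3439.7 m/s
dV2 = 460 * 9.81 * ln(4.2) = 6476.0 m/s
Total dV = 3439.7 + 6476.0 = 9915.7 m/s ~ 9916 m/s

9916 m/s


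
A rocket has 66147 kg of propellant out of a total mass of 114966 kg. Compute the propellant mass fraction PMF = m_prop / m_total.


PMF = 66147 / 114966 = 0.575

0.575


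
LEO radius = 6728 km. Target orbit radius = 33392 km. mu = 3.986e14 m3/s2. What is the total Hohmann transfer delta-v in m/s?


V1 = sqrt(mu/r1) = 7697.07 m/s
dV1 = V1*(sqrt(2*r2/(r1+r2)) - 1) = 2233.66 m/s
V2 = sqrt(mu/r2) = 3455.0 m/s
dV2 = V2*(1 - sqrt(2*r1/(r1+r2))) = 1454.1 m/s
Total dV = 3688 m/s

3688 m/s


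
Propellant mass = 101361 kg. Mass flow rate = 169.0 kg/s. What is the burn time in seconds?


tb = 101361 / 169.0 = 599.8 s

599.8 s


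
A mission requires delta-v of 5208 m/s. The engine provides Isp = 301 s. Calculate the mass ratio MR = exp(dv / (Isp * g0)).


Ve = 301 * 9.81 = 2952.81 m/s
MR = exp(5208 / 2952.81) = 5.834

5.834


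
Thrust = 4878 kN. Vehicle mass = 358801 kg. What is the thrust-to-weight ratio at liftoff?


TWR = 4878000 / (358801 * 9.81) = 1.39

1.39


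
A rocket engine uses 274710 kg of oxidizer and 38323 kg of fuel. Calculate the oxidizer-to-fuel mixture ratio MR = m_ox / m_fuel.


MR = 274710 / 38323 = 7.17

7.17


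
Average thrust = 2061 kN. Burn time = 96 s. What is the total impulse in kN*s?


It = 2061 * 96 = 197856 kN*s

197856 kN*s


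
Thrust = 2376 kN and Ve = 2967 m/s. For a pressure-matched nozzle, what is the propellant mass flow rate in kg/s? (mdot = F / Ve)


mdot = F / Ve = 2376000 / 2967 = 800.8 kg/s

800.8 kg/s


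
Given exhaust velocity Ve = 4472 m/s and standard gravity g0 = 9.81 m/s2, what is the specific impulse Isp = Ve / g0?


Isp = Ve / g0 = 4472 / 9.81 = 455.9 s

455.9 s


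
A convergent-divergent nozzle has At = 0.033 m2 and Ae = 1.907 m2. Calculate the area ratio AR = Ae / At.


AR = 1.907 / 0.033 = 57.8

57.8


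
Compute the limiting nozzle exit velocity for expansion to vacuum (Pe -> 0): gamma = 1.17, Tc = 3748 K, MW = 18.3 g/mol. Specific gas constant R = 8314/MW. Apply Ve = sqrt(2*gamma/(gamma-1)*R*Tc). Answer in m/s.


R = 8314 / 18.3 = 454.32 J/(kg.K)
Ve = sqrt(2 * 1.17 / (1.17 - 1) * 454.32 * 3748) = 4841 m/s

4841 m/s


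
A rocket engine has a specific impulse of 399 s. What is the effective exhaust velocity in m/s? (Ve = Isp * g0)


Ve = Isp * g0 = 399 * 9.81 = 3914.2 m/s

3914.2 m/s


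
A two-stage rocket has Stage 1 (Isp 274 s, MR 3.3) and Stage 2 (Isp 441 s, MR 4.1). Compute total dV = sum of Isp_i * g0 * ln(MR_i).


dV1 = 274 * 9.81 * ln(3.3) = 3209.2 m/s
dV2 = 441 * 9.81 * ln(4.1) = 6104.2 m/s
Total dV = 3209.2 + 6104.2 = 9313.4 m/s ~ 9313 m/s

9313 m/s


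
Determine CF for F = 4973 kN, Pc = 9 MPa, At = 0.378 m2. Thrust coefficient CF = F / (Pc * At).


CF = 4973000 / (9e6 * 0.378) = 1.46

1.46


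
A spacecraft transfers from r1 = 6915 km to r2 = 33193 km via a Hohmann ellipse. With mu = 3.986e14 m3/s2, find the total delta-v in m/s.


V1 = sqrt(mu/r1) = 7592.29 m/s
dV1 = V1*(sqrt(2*r2/(r1+r2)) - 1) = 2175.48 m/s
V2 = sqrt(mu/r2) = 3465.34 m/s
dV2 = V2*(1 - sqrt(2*r1/(r1+r2))) = 1430.45 m/s
Total dV = 3606 m/s

3606 m/s


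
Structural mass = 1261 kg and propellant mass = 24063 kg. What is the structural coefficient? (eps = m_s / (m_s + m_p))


eps = 1261 / (1261 + 24063) = 0.0498

0.0498


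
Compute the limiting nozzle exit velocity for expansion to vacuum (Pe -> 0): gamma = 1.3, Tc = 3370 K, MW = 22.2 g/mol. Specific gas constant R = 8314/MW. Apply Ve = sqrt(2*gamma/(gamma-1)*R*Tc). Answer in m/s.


R = 8314 / 22.2 = 374.5 J/(kg.K)
Ve = sqrt(2 * 1.3 / (1.3 - 1) * 374.5 * 3370) = 3307 m/s

3307 m/s


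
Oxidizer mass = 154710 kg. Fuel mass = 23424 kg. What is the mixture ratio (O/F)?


MR = 154710 / 23424 = 6.6

6.6


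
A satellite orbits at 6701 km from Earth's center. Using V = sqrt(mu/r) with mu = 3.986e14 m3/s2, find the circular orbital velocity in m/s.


V = sqrt(3.986e14 / 6701000) = 7713 m/s

7713 m/s


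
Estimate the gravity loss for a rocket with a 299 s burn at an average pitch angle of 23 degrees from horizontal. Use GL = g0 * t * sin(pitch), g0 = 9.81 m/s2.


GL = 9.81 * 299 * sin(23 deg) = 1146 m/s

1146 m/s


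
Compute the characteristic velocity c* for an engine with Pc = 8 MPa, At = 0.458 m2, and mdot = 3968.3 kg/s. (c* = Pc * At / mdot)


c* = 8e6 * 0.458 / 3968.3 = 923 m/s

923 m/s


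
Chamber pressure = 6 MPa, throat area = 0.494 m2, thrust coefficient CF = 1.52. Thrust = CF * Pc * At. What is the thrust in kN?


F = 1.52 * 6e6 * 0.494 = 4.5053e+06 N = 4505.3 kN

4505.3 kN


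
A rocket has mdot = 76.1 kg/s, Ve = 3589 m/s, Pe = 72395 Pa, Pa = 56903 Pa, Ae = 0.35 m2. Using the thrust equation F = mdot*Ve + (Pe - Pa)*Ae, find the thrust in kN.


F = 76.1 * 3589 + (72395 - 56903) * 0.35 = 278545.0 N = 278.5 kN

278.5 kN


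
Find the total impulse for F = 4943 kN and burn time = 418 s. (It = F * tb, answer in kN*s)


It = 4943 * 418 = 2066174 kN*s

2066174 kN*s


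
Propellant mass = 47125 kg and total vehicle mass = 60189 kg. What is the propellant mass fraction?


PMF = 47125 / 60189 = 0.783

0.783


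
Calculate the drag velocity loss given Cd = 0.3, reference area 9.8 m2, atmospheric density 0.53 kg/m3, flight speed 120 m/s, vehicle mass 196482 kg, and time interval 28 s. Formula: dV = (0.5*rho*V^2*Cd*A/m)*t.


D = 0.5 * 0.53 * 120^2 * 0.3 * 9.8 = 11219.04 N
a = 11219.04 / 196482 = 0.0571 m/s2
dV = 0.0571 * 28 = 1.6 m/s

1.6 m/s


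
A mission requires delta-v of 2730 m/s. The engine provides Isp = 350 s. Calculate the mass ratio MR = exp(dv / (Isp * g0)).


Ve = 350 * 9.81 = 3433.5 m/s
MR = exp(2730 / 3433.5) = 2.215

2.215


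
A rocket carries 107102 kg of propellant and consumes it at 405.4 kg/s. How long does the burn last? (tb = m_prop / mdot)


tb = 107102 / 405.4 = 264.2 s

264.2 s


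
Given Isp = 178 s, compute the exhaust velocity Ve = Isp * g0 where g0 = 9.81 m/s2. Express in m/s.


Ve = Isp * g0 = 178 * 9.81 = 1746.2 m/s

1746.2 m/s


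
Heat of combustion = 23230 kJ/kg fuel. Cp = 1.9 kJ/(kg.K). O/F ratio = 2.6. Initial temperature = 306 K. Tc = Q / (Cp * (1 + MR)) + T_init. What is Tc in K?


Tc = 23230 / (1.9 * (1 + 2.6)) + 306 = 3702 K

3702 K


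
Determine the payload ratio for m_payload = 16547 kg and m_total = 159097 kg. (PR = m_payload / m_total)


PR = 16547 / 159097 = 0.104

0.104


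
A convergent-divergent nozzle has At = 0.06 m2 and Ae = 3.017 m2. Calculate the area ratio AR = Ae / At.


AR = 3.017 / 0.06 = 50.3

50.3


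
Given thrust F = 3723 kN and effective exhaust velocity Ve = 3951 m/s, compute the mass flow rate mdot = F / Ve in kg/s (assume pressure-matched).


mdot = F / Ve = 3723000 / 3951 = 942.3 kg/s

942.3 kg/s


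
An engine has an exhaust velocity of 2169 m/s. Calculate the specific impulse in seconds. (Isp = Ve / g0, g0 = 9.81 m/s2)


Isp = Ve / g0 = 2169 / 9.81 = 221.1 s

221.1 s


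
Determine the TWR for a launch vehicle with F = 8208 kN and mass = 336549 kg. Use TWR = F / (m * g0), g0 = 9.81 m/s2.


TWR = 8208000 / (336549 * 9.81) = 2.49

2.49


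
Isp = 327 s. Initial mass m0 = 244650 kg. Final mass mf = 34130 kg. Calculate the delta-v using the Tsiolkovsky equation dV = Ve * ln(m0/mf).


Ve = 327 * 9.81 = 3207.87 m/s
dV = 3207.87 * ln(244650/34130) = 6318 m/s

6318 m/s


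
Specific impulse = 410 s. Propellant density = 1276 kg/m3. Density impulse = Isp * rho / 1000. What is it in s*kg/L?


rho*Isp = 410 * 1276 / 1000 = 523 s*kg/L

523 s*kg/L


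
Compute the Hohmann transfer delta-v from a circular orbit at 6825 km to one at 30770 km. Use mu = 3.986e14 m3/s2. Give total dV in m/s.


V1 = sqrt(mu/r1) = 7642.18 m/s
dV1 = V1*(sqrt(2*r2/(r1+r2)) - 1) = 2135.39 m/s
V2 = sqrt(mu/r2) = 3599.19 m/s
dV2 = V2*(1 - sqrt(2*r1/(r1+r2))) = 1430.46 m/s
Total dV = 3566 m/s

3566 m/s


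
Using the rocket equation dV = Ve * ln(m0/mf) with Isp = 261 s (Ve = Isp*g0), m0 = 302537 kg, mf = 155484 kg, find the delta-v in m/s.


Ve = 261 * 9.81 = 2560.41 m/s
dV = 2560.41 * ln(302537/155484) = 1704 m/s

1704 m/s


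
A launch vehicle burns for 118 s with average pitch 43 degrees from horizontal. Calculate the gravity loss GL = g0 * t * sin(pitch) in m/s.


GL = 9.81 * 118 * sin(43 deg) = 789 m/s

789 m/s


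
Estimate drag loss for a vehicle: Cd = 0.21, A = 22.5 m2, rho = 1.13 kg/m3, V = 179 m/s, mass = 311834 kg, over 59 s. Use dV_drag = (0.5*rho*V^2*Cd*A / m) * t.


D = 0.5 * 1.13 * 179^2 * 0.21 * 22.5 = 85537.45 N
a = 85537.45 / 311834 = 0.2743 m/s2
dV = 0.2743 * 59 = 16.2 m/s

16.2 m/s


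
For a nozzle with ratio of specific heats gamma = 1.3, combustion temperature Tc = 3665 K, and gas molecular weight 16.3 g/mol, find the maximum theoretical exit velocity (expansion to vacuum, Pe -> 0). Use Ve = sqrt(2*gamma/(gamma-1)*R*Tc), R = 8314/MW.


R = 8314 / 16.3 = 510.06 J/(kg.K)
Ve = sqrt(2 * 1.3 / (1.3 - 1) * 510.06 * 3665) = 4025 m/s

4025 m/s


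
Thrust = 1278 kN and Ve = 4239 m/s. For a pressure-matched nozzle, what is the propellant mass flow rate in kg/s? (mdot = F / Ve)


mdot = F / Ve = 1278000 / 4239 = 301.5 kg/s

301.5 kg/s


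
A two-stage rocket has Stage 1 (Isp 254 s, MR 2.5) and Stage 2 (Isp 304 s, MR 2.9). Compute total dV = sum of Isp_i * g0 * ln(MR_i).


dV1 = 254 * 9.81 * ln(2.5) = 2283.2 m/s
dV2 = 304 * 9.81 * ln(2.9) = 3175.2 m/s
Total dV = 2283.2 + 3175.2 = 5458.4 m/s ~ 5458 m/s

5458 m/s


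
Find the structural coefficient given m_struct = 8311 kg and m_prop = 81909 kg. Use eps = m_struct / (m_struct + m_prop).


eps = 8311 / (8311 + 81909) = 0.0921

0.0921


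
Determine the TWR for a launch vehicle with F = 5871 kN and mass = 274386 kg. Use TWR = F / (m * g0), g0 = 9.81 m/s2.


TWR = 5871000 / (274386 * 9.81) = 2.18

2.18


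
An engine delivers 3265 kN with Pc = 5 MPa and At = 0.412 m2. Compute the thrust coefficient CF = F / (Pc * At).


CF = 3265000 / (5e6 * 0.412) = 1.58

1.58


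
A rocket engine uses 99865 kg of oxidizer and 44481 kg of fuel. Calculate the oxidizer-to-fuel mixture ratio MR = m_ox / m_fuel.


MR = 99865 / 44481 = 2.25

2.25


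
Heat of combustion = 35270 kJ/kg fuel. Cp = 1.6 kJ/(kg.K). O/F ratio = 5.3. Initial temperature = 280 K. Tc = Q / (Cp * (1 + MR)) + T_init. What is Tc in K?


Tc = 35270 / (1.6 * (1 + 5.3)) + 280 = 3779 K

3779 K


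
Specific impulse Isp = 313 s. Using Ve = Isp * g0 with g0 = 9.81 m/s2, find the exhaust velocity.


Ve = Isp * g0 = 313 * 9.81 = 3070.5 m/s

3070.5 m/s


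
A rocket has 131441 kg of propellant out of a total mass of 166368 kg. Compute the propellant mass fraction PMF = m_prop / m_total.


PMF = 131441 / 166368 = 0.79

0.79


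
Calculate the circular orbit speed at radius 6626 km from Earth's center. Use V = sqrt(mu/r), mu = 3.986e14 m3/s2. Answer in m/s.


V = sqrt(3.986e14 / 6626000) = 7756 m/s

7756 m/s


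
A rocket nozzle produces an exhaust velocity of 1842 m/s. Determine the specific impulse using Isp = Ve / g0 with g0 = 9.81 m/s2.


Isp = Ve / g0 = 1842 / 9.81 = 187.8 s

187.8 s


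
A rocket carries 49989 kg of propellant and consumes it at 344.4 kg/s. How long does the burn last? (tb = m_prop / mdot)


tb = 49989 / 344.4 = 145.1 s

145.1 s


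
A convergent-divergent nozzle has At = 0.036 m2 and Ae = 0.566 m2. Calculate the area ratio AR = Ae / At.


AR = 0.566 / 0.036 = 15.7

15.7


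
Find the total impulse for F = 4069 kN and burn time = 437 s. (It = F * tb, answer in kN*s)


It = 4069 * 437 = 1778153 kN*s

1778153 kN*s


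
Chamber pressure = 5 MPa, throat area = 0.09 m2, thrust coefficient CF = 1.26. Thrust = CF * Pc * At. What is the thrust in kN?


F = 1.26 * 5e6 * 0.09 = 567000.0 N = 567.0 kN

567.0 kN


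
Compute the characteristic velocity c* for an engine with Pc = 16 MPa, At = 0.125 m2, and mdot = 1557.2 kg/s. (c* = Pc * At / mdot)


c* = 16e6 * 0.125 / 1557.2 = 1284 m/s

1284 m/s


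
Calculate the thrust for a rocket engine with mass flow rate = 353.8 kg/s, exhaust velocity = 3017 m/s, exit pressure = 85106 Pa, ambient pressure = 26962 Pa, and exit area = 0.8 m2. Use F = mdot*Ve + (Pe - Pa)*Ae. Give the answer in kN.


F = 353.8 * 3017 + (85106 - 26962) * 0.8 = 1.1139e+06 N = 1113.9 kN

1113.9 kN


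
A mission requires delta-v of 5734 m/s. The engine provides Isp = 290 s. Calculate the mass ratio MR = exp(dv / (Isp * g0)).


Ve = 290 * 9.81 = 2844.9 m/s
MR = exp(5734 / 2844.9) = 7.505

7.505


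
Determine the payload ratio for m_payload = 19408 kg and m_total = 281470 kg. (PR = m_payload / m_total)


PR = 19408 / 281470 = 0.069

0.069


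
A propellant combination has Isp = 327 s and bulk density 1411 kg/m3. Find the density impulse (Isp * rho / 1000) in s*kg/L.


rho*Isp = 327 * 1411 / 1000 = 461 s*kg/L

461 s*kg/L


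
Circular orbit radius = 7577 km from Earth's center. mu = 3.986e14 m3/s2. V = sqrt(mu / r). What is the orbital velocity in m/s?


V = sqrt(3.986e14 / 7577000) = 7253 m/s

7253 m/s


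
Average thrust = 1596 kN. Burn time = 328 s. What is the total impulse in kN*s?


It = 1596 * 328 = 523488 kN*s

523488 kN*s


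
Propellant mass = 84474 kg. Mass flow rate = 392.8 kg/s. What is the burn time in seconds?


tb = 84474 / 392.8 = 215.1 s

215.1 s


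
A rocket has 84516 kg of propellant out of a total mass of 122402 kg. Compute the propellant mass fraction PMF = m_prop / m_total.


PMF = 84516 / 122402 = 0.69

0.69


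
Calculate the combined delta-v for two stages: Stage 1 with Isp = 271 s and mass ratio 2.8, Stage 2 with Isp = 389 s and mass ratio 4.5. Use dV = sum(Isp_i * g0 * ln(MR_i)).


dV1 = 271 * 9.81 * ln(2.8) = 2737.3 m/s
dV2 = 389 * 9.81 * ln(4.5) = 5739.7 m/s
Total dV = 2737.3 + 5739.7 = 8477.0 m/s ~ 8477 m/s

8477 m/s


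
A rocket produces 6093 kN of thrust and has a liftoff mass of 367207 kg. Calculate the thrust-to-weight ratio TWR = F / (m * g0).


TWR = 6093000 / (367207 * 9.81) = 1.69

1.69


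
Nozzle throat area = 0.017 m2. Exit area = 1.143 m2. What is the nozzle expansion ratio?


AR = 1.143 / 0.017 = 67.2

67.2


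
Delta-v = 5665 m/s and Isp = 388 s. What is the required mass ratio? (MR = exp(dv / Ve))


Ve = 388 * 9.81 = 3806.28 m/s
MR = exp(5665 / 3806.28) = 4.43

4.43


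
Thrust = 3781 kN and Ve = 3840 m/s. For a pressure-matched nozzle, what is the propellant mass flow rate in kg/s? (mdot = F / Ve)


mdot = F / Ve = 3781000 / 3840 = 984.6 kg/s

984.6 kg/s


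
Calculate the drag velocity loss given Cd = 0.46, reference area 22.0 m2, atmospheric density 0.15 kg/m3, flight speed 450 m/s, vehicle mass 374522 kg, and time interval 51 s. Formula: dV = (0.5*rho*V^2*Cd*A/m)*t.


D = 0.5 * 0.15 * 450^2 * 0.46 * 22.0 = 153697.5 N
a = 153697.5 / 374522 = 0.4104 m/s2
dV = 0.4104 * 51 = 20.9 m/s

20.9 m/s
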